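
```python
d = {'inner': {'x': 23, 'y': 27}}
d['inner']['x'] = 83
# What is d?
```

After line 1: d = {'inner': {'x': 23, 'y': 27}}
After line 2 (inner x overwritten): d = {'inner': {'x': 83, 'y': 27}}

{'inner': {'x': 83, 'y': 27}}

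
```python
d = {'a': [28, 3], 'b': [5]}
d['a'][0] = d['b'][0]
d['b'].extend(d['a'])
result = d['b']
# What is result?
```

After line 1: d = {'a': [28, 3], 'b': [5]}
After line 2 (a[0] = b[0] = 5): d = {'a': [5, 3], 'b': [5]}
After line 3 (b.extend(a) appends [5, 3]): d = {'a': [5, 3], 'b': [5, 5, 3]}
After line 4: result = d['b'] = [5, 5, 3]

[5, 5, 3]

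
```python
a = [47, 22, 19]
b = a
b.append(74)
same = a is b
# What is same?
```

After line 1: a = [47, 22, 19]
After line 2 (b = a is an alias, same object): a = [47, 22, 19], b = [47, 22, 19]
After line 3 (b.append mutates the shared list): a = [47, 22, 19, 74], b = [47, 22, 19, 74]
After line 4 (same = a is b; same object -> True): same = True

True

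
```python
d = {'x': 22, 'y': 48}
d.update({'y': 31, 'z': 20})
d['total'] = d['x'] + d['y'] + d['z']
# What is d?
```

After line 1: d = {'x': 22, 'y': 48}
After line 2 (y overwritten, z added): d = {'x': 22, 'y': 31, 'z': 20}
After line 3 (total = 22 + 31 + 20 = 73): d = {'x': 22, 'y': 31, 'z': 20, 'total': 73}

{'x': 22, 'y': 31, 'z': 20, 'total': 73}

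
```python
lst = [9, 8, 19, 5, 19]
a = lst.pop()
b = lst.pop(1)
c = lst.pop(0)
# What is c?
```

After line 1: lst = [9, 8, 19, 5, 19]
After line 2 (pop() -> a = 19): lst = [9, 8, 19, 5]
After line 3 (pop(1) -> b = 8): lst = [9, 19, 5]
After line 4 (pop(0) -> c = 9): lst = [19, 5]

9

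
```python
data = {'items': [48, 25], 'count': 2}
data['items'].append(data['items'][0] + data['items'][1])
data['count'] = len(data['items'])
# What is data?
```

After line 1: data = {'items': [48, 25], 'count': 2}
After line 2 (append 48 + 25 = 73): data = {'items': [48, 25, 73], 'count': 2}
After line 3 (count = len(items) = 3): data = {'items': [48, 25, 73], 'count': 3}

{'items': [48, 25, 73], 'count': 3}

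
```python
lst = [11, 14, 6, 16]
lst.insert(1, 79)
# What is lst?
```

[11, 79, 14, 6, 16]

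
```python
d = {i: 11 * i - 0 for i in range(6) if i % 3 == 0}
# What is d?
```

{0: 0, 3: 33}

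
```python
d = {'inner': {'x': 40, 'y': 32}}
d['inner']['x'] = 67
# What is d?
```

After line 1: d = {'inner': {'x': 40, 'y': 32}}
After line 2 (inner x overwritten): d = {'inner': {'x': 67, 'y': 32}}

{'inner': {'x': 67, 'y': 32}}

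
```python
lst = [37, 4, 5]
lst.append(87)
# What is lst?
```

[37, 4, 5, 87]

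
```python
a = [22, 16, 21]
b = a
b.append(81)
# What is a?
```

After line 1: a = [22, 16, 21]
After line 2 (b = a is an alias, same object): a = [22, 16, 21], b = [22, 16, 21]
After line 3 (b.append mutates the shared list): a = [22, 16, 21, 81], b = [22, 16, 21, 81]

[22, 16, 21, 81]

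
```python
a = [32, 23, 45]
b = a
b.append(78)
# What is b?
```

After line 1: a = [32, 23, 45]
After line 2 (b = a is an alias, same object): a = [32, 23, 45], b = [32, 23, 45]
After line 3 (b.append mutates the shared list): a = [32, 23, 45, 78], b = [32, 23, 45, 78]

[32, 23, 45, 78]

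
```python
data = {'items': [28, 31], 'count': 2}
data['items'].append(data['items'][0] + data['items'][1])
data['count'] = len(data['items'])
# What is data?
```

After line 1: data = {'items': [28, 31], 'count': 2}
After line 2 (append 28 + 31 = 59): data = {'items': [28, 31, 59], 'count': 2}
After line 3 (count = len(items) = 3): data = {'items': [28, 31, 59], 'count': 3}

{'items': [28, 31, 59], 'count': 3}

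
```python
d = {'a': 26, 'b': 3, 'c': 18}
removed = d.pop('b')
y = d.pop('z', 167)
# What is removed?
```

After line 1: d = {'a': 26, 'b': 3, 'c': 18}
After line 2 (pop 'b' returns 3): d = {'a': 26, 'c': 18}, removed = 3
After line 3 (pop 'z' missing, returns default 167): d = {'a': 26, 'c': 18}, y = 167

3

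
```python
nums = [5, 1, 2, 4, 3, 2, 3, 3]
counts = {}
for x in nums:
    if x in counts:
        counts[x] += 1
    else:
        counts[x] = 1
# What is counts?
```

Initial: counts = {}, nums = [5, 1, 2, 4, 3, 2, 3, 3]
See 5: counts = {5: 1}
See 1: counts = {5: 1, 1: 1}
See 2: counts = {5: 1, 1: 1, 2: 1}
See 4: counts = {5: 1, 1: 1, 2: 1, 4: 1}
See 3: counts = {5: 1, 1: 1, 2: 1, 4: 1, 3: 1}
See 2: counts = {5: 1, 1: 1, 2: 2, 4: 1, 3: 1}
See 3: counts = {5: 1, 1: 1, 2: 2, 4: 1, 3: 2}
See 3: counts = {5: 1, 1: 1, 2: 2, 4: 1, 3: 3}

{5: 1, 1: 1, 2: 2, 4: 1, 3: 3}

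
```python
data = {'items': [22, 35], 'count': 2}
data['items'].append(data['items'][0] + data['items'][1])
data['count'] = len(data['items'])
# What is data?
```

After line 1: data = {'items': [22, 35], 'count': 2}
After line 2 (append 22 + 35 = 57): data = {'items': [22, 35, 57], 'count': 2}
After line 3 (count = len(items) = 3): data = {'items': [22, 35, 57], 'count': 3}

{'items': [22, 35, 57], 'count': 3}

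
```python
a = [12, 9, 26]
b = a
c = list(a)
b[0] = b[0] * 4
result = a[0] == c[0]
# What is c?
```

After line 1: a = [12, 9, 26]
After line 2 (b = a, alias): a = [12, 9, 26], b = [12, 9, 26]
After line 3 (c = list(a) is a copy, new object): c = [12, 9, 26]
After line 4 (b[0] = 12 * 4 = 48; mutates shared a/b): a = b = [48, 9, 26], c = [12, 9, 26]
After line 5 (a[0] = 48, c[0] = 12; result = False)

[12, 9, 26]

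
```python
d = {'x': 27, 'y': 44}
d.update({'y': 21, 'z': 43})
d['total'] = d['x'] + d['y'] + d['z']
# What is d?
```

After line 1: d = {'x': 27, 'y': 44}
After line 2 (y overwritten, z added): d = {'x': 27, 'y': 21, 'z': 43}
After line 3 (total = 27 + 21 + 43 = 91): d = {'x': 27, 'y': 21, 'z': 43, 'total': 91}

{'x': 27, 'y': 21, 'z': 43, 'total': 91}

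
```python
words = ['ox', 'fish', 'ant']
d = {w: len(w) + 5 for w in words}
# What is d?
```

{'ox': 7, 'fish': 9, 'ant': 8}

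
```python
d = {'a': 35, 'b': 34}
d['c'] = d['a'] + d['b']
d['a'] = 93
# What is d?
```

After line 1: d = {'a': 35, 'b': 34}
After line 2 (d['c'] = 35 + 34): d = {'a': 35, 'b': 34, 'c': 69}
After line 3: d = {'a': 93, 'b': 34, 'c': 69}

{'a': 93, 'b': 34, 'c': 69}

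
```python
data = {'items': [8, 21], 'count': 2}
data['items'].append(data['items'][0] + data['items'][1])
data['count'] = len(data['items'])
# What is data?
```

After line 1: data = {'items': [8, 21], 'count': 2}
After line 2 (append 8 + 21 = 29): data = {'items': [8, 21, 29], 'count': 2}
After line 3 (count = len(items) = 3): data = {'items': [8, 21, 29], 'count': 3}

{'items': [8, 21, 29], 'count': 3}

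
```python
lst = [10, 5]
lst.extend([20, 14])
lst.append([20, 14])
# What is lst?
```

After line 1: lst = [10, 5]
After line 2 (extend unpacks [20, 14]): lst = [10, 5, 20, 14]
After line 3 (append adds [20, 14] as single element): lst = [10, 5, 20, 14, [20, 14]]

[10, 5, 20, 14, [20, 14]]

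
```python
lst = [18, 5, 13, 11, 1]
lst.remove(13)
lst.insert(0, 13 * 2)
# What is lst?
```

After line 1: lst = [18, 5, 13, 11, 1]
After line 2 (remove first 13): lst = [18, 5, 11, 1]
After line 3 (insert 26 at index 0): lst = [26, 18, 5, 11, 1]

[26, 18, 5, 11, 1]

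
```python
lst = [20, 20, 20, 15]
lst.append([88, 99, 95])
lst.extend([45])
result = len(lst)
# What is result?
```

After line 1: lst = [20, 20, 20, 15]
After line 2 (append adds [88, 99, 95] as single element): lst = [20, 20, 20, 15, [88, 99, 95]]
After line 3 (extend unpacks [45], adds 45): lst = [20, 20, 20, 15, [88, 99, 95], 45]
After line 4: result = len(lst) = 6

6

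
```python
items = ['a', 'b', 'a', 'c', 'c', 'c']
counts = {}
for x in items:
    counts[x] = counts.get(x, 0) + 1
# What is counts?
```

Initial: counts = {}, items = ['a', 'b', 'a', 'c', 'c', 'c']
See 'a': counts = {'a': 1}
See 'b': counts = {'a': 1, 'b': 1}
See 'a': counts = {'a': 2, 'b': 1}
See 'c': counts = {'a': 2, 'b': 1, 'c': 1}
See 'c': counts = {'a': 2, 'b': 1, 'c': 2}
See 'c': counts = {'a': 2, 'b': 1, 'c': 3}

{'a': 2, 'b': 1, 'c': 3}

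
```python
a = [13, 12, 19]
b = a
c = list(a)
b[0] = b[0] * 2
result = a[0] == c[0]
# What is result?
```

After line 1: a = [13, 12, 19]
After line 2 (b = a, alias): a = [13, 12, 19], b = [13, 12, 19]
After line 3 (c = list(a) is a copy, new object): c = [13, 12, 19]
After line 4 (b[0] = 13 * 2 = 26; mutates shared a/b): a = b = [26, 12, 19], c = [13, 12, 19]
After line 5 (a[0] = 26, c[0] = 13; result = False)

False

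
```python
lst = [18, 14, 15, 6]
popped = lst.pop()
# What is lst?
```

[18, 14, 15]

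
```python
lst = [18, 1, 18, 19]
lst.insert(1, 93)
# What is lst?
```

[18, 93, 1, 18, 19]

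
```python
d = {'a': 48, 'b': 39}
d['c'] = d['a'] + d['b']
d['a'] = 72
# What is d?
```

After line 1: d = {'a': 48, 'b': 39}
After line 2 (d['c'] = 48 + 39): d = {'a': 48, 'b': 39, 'c': 87}
After line 3: d = {'a': 72, 'b': 39, 'c': 87}

{'a': 72, 'b': 39, 'c': 87}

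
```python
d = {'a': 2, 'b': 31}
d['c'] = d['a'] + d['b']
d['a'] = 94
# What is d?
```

After line 1: d = {'a': 2, 'b': 31}
After line 2 (d['c'] = 2 + 31): d = {'a': 2, 'b': 31, 'c': 33}
After line 3: d = {'a': 94, 'b': 31, 'c': 33}

{'a': 94, 'b': 31, 'c': 33}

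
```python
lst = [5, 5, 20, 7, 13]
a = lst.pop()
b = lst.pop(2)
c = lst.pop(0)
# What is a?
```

After line 1: lst = [5, 5, 20, 7, 13]
After line 2 (pop() -> a = 13): lst = [5, 5, 20, 7]
After line 3 (pop(2) -> b = 20): lst = [5, 5, 7]
After line 4 (pop(0) -> c = 5): lst = [5, 7]

13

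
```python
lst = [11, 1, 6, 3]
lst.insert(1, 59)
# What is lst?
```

[11, 59, 1, 6, 3]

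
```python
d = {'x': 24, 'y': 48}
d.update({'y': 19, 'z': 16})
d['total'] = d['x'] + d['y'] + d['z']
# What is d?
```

After line 1: d = {'x': 24, 'y': 48}
After line 2 (y overwritten, z added): d = {'x': 24, 'y': 19, 'z': 16}
After line 3 (total = 24 + 19 + 16 = 59): d = {'x': 24, 'y': 19, 'z': 16, 'total': 59}

{'x': 24, 'y': 19, 'z': 16, 'total': 59}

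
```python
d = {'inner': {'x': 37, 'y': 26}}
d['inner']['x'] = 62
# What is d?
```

After line 1: d = {'inner': {'x': 37, 'y': 26}}
After line 2 (inner x overwritten): d = {'inner': {'x': 62, 'y': 26}}

{'inner': {'x': 62, 'y': 26}}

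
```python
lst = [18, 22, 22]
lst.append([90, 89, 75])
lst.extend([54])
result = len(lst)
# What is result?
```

After line 1: lst = [18, 22, 22]
After line 2 (append adds [90, 89, 75] as single element): lst = [18, 22, 22, [90, 89, 75]]
After line 3 (extend unpacks [54], adds 54): lst = [18, 22, 22, [90, 89, 75], 54]
After line 4: result = len(lst) = 5

5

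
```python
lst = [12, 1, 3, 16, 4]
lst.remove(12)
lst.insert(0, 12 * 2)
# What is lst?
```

After line 1: lst = [12, 1, 3, 16, 4]
After line 2 (remove first 12): lst = [1, 3, 16, 4]
After line 3 (insert 24 at index 0): lst = [24, 1, 3, 16, 4]

[24, 1, 3, 16, 4]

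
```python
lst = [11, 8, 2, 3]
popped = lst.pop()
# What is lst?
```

[11, 8, 2]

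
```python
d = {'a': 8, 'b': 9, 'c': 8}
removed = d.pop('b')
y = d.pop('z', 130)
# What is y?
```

After line 1: d = {'a': 8, 'b': 9, 'c': 8}
After line 2 (pop 'b' returns 9): d = {'a': 8, 'c': 8}, removed = 9
After line 3 (pop 'z' missing, returns default 130): d = {'a': 8, 'c': 8}, y = 130

130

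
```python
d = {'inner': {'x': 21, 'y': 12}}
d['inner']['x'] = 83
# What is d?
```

After line 1: d = {'inner': {'x': 21, 'y': 12}}
After line 2 (inner x overwritten): d = {'inner': {'x': 83, 'y': 12}}

{'inner': {'x': 83, 'y': 12}}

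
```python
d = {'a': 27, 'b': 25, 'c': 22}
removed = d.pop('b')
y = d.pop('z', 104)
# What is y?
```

After line 1: d = {'a': 27, 'b': 25, 'c': 22}
After line 2 (pop 'b' returns 25): d = {'a': 27, 'c': 22}, removed = 25
After line 3 (pop 'z' missing, returns default 104): d = {'a': 27, 'c': 22}, y = 104

104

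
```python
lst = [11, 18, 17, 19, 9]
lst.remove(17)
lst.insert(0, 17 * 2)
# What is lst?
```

After line 1: lst = [11, 18, 17, 19, 9]
After line 2 (remove first 17): lst = [11, 18, 19, 9]
After line 3 (insert 34 at index 0): lst = [34, 11, 18, 19, 9]

[34, 11, 18, 19, 9]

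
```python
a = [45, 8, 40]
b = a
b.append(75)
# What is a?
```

After line 1: a = [45, 8, 40]
After line 2 (b = a is an alias, same object): a = [45, 8, 40], b = [45, 8, 40]
After line 3 (b.append mutates the shared list): a = [45, 8, 40, 75], b = [45, 8, 40, 75]

[45, 8, 40, 75]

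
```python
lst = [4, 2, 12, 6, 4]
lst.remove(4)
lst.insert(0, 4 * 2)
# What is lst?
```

After line 1: lst = [4, 2, 12, 6, 4]
After line 2 (remove first 4): lst = [2, 12, 6, 4]
After line 3 (insert 8 at index 0): lst = [8, 2, 12, 6, 4]

[8, 2, 12, 6, 4]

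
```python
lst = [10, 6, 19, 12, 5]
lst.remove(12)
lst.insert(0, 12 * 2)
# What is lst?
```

After line 1: lst = [10, 6, 19, 12, 5]
After line 2 (remove first 12): lst = [10, 6, 19, 5]
After line 3 (insert 24 at index 0): lst = [24, 10, 6, 19, 5]

[24, 10, 6, 19, 5]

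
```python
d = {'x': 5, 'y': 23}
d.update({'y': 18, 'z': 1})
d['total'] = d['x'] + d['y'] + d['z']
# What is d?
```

After line 1: d = {'x': 5, 'y': 23}
After line 2 (y overwritten, z added): d = {'x': 5, 'y': 18, 'z': 1}
After line 3 (total = 5 + 18 + 1 = 24): d = {'x': 5, 'y': 18, 'z': 1, 'total': 24}

{'x': 5, 'y': 18, 'z': 1, 'total': 24}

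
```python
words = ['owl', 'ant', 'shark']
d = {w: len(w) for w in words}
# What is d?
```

{'owl': 3, 'ant': 3, 'shark': 5}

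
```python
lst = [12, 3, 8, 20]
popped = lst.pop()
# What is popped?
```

20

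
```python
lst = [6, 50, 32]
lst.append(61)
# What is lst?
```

[6, 50, 32, 61]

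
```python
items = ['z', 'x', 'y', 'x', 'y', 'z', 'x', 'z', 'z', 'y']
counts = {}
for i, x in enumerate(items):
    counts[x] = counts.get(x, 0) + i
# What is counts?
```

Initial: counts = {}, items = ['z', 'x', 'y', 'x', 'y', 'z', 'x', 'z', 'z', 'y']
i=0, x='z': counts = {'z': 0}
i=1, x='x': counts = {'z': 0, 'x': 1}
i=2, x='y': counts = {'z': 0, 'x': 1, 'y': 2}
i=3, x='x': counts = {'z': 0, 'x': 4, 'y': 2}
i=4, x='y': counts = {'z': 0, 'x': 4, 'y': 6}
i=5, x='z': counts = {'z': 5, 'x': 4, 'y': 6}
i=6, x='x': counts = {'z': 5, 'x': 10, 'y': 6}
i=7, x='z': counts = {'z': 12, 'x': 10, 'y': 6}
i=8, x='z': counts = {'z': 20, 'x': 10, 'y': 6}
i=9, x='y': counts = {'z': 20, 'x': 10, 'y': 15}

{'z': 20, 'x': 10, 'y': 15}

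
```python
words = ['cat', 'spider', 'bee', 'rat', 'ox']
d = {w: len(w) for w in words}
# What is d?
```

{'cat': 3, 'spider': 6, 'bee': 3, 'rat': 3, 'ox': 2}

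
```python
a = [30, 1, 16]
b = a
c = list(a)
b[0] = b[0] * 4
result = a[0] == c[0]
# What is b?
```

After line 1: a = [30, 1, 16]
After line 2 (b = a, alias): a = [30, 1, 16], b = [30, 1, 16]
After line 3 (c = list(a) is a copy, new object): c = [30, 1, 16]
After line 4 (b[0] = 30 * 4 = 120; mutates shared a/b): a = b = [120, 1, 16], c = [30, 1, 16]
After line 5 (a[0] = 120, c[0] = 30; result = False)

[120, 1, 16]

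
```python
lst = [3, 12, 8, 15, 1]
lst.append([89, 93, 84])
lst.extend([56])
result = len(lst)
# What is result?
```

After line 1: lst = [3, 12, 8, 15, 1]
After line 2 (append adds [89, 93, 84] as single element): lst = [3, 12, 8, 15, 1, [89, 93, 84]]
After line 3 (extend unpacks [56], adds 56): lst = [3, 12, 8, 15, 1, [89, 93, 84], 56]
After line 4: result = len(lst) = 7

7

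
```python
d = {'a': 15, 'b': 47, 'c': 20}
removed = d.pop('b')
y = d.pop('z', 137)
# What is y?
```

After line 1: d = {'a': 15, 'b': 47, 'c': 20}
After line 2 (pop 'b' returns 47): d = {'a': 15, 'c': 20}, removed = 47
After line 3 (pop 'z' missing, returns default 137): d = {'a': 15, 'c': 20}, y = 137

137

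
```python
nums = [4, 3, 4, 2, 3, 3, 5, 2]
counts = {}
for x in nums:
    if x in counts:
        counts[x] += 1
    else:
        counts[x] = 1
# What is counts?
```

Initial: counts = {}, nums = [4, 3, 4, 2, 3, 3, 5, 2]
See 4: counts = {4: 1}
See 3: counts = {4: 1, 3: 1}
See 4: counts = {4: 2, 3: 1}
See 2: counts = {4: 2, 3: 1, 2: 1}
See 3: counts = {4: 2, 3: 2, 2: 1}
See 3: counts = {4: 2, 3: 3, 2: 1}
See 5: counts = {4: 2, 3: 3, 2: 1, 5: 1}
See 2: counts = {4: 2, 3: 3, 2: 2, 5: 1}

{4: 2, 3: 3, 2: 2, 5: 1}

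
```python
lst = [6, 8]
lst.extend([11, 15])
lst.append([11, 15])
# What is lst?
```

After line 1: lst = [6, 8]
After line 2 (extend unpacks [11, 15]): lst = [6, 8, 11, 15]
After line 3 (append adds [11, 15] as single element): lst = [6, 8, 11, 15, [11, 15]]

[6, 8, 11, 15, [11, 15]]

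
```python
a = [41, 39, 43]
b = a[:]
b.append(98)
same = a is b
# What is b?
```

After line 1: a = [41, 39, 43]
After line 2 (b = a[:] is a shallow copy, new object): a = [41, 39, 43], b = [41, 39, 43]
After line 3 (append only mutates b): a = [41, 39, 43], b = [41, 39, 43, 98]
After line 4 (same = a is b; different objects -> False): same = False

[41, 39, 43, 98]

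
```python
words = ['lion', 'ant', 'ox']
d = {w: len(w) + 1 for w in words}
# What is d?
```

{'lion': 5, 'ant': 4, 'ox': 3}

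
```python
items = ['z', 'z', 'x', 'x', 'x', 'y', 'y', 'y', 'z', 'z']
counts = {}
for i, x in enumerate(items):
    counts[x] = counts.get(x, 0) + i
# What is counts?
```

Initial: counts = {}, items = ['z', 'z', 'x', 'x', 'x', 'y', 'y', 'y', 'z', 'z']
i=0, x='z': counts = {'z': 0}
i=1, x='z': counts = {'z': 1}
i=2, x='x': counts = {'z': 1, 'x': 2}
i=3, x='x': counts = {'z': 1, 'x': 5}
i=4, x='x': counts = {'z': 1, 'x': 9}
i=5, x='y': counts = {'z': 1, 'x': 9, 'y': 5}
i=6, x='y': counts = {'z': 1, 'x': 9, 'y': 11}
i=7, x='y': counts = {'z': 1, 'x': 9, 'y': 18}
i=8, x='z': counts = {'z': 9, 'x': 9, 'y': 18}
i=9, x='z': counts = {'z': 18, 'x': 9, 'y': 18}

{'z': 18, 'x': 9, 'y': 18}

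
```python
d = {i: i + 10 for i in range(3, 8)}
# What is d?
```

{3: 13, 4: 14, 5: 15, 6: 16, 7: 17}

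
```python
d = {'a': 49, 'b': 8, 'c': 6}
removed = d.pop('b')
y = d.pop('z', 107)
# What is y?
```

After line 1: d = {'a': 49, 'b': 8, 'c': 6}
After line 2 (pop 'b' returns 8): d = {'a': 49, 'c': 6}, removed = 8
After line 3 (pop 'z' missing, returns default 107): d = {'a': 49, 'c': 6}, y = 107

107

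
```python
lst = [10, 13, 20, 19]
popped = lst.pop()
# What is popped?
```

19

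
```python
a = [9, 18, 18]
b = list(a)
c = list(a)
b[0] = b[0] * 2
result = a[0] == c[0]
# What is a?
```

After line 1: a = [9, 18, 18]
After line 2 (b = list(a), copy): a = [9, 18, 18], b = [9, 18, 18]
After line 3 (c = list(a) is a copy, new object): c = [9, 18, 18]
After line 4 (b[0] = 9 * 2 = 18; only b mutates (copy)): a = [9, 18, 18], b = [18, 18, 18], c = [9, 18, 18]
After line 5 (a[0] = 9, c[0] = 9; result = True)

[9, 18, 18]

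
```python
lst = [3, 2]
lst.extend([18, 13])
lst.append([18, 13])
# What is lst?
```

After line 1: lst = [3, 2]
After line 2 (extend unpacks [18, 13]): lst = [3, 2, 18, 13]
After line 3 (append adds [18, 13] as single element): lst = [3, 2, 18, 13, [18, 13]]

[3, 2, 18, 13, [18, 13]]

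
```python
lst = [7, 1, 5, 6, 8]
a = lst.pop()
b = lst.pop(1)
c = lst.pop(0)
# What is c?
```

After line 1: lst = [7, 1, 5, 6, 8]
After line 2 (pop() -> a = 8): lst = [7, 1, 5, 6]
After line 3 (pop(1) -> b = 1): lst = [7, 5, 6]
After line 4 (pop(0) -> c = 7): lst = [5, 6]

7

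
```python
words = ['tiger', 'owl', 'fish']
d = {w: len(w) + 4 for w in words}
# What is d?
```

{'tiger': 9, 'owl': 7, 'fish': 8}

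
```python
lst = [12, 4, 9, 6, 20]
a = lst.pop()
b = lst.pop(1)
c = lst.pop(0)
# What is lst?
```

After line 1: lst = [12, 4, 9, 6, 20]
After line 2 (pop() -> a = 20): lst = [12, 4, 9, 6]
After line 3 (pop(1) -> b = 4): lst = [12, 9, 6]
After line 4 (pop(0) -> c = 12): lst = [9, 6]

[9, 6]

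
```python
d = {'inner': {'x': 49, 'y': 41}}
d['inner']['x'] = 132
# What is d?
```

After line 1: d = {'inner': {'x': 49, 'y': 41}}
After line 2 (inner x overwritten): d = {'inner': {'x': 132, 'y': 41}}

{'inner': {'x': 132, 'y': 41}}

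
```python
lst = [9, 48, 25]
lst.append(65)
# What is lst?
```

[9, 48, 25, 65]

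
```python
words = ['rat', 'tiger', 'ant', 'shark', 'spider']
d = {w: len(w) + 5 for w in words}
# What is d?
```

{'rat': 8, 'tiger': 10, 'ant': 8, 'shark': 10, 'spider': 11}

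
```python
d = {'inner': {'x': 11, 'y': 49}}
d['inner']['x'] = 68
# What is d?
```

After line 1: d = {'inner': {'x': 11, 'y': 49}}
After line 2 (inner x overwritten): d = {'inner': {'x': 68, 'y': 49}}

{'inner': {'x': 68, 'y': 49}}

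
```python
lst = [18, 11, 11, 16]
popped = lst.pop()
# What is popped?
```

16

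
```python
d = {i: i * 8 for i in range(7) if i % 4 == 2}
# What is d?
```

{2: 16, 6: 48}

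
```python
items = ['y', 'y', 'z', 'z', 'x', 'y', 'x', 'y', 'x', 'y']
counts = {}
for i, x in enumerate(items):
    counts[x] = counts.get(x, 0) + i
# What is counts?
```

Initial: counts = {}, items = ['y', 'y', 'z', 'z', 'x', 'y', 'x', 'y', 'x', 'y']
i=0, x='y': counts = {'y': 0}
i=1, x='y': counts = {'y': 1}
i=2, x='z': counts = {'y': 1, 'z': 2}
i=3, x='z': counts = {'y': 1, 'z': 5}
i=4, x='x': counts = {'y': 1, 'z': 5, 'x': 4}
i=5, x='y': counts = {'y': 6, 'z': 5, 'x': 4}
i=6, x='x': counts = {'y': 6, 'z': 5, 'x': 10}
i=7, x='y': counts = {'y': 13, 'z': 5, 'x': 10}
i=8, x='x': counts = {'y': 13, 'z': 5, 'x': 18}
i=9, x='y': counts = {'y': 22, 'z': 5, 'x': 18}

{'y': 22, 'z': 5, 'x': 18}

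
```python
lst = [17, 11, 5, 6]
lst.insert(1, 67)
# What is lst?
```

[17, 67, 11, 5, 6]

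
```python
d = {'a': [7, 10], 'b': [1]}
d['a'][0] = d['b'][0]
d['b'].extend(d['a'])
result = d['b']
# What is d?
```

After line 1: d = {'a': [7, 10], 'b': [1]}
After line 2 (a[0] = b[0] = 1): d = {'a': [1, 10], 'b': [1]}
After line 3 (b.extend(a) appends [1, 10]): d = {'a': [1, 10], 'b': [1, 1, 10]}
After line 4: result = d['b'] = [1, 1, 10]

{'a': [1, 10], 'b': [1, 1, 10]}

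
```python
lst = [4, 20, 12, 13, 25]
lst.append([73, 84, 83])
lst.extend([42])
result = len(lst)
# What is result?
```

After line 1: lst = [4, 20, 12, 13, 25]
After line 2 (append adds [73, 84, 83] as single element): lst = [4, 20, 12, 13, 25, [73, 84, 83]]
After line 3 (extend unpacks [42], adds 42): lst = [4, 20, 12, 13, 25, [73, 84, 83], 42]
After line 4: result = len(lst) = 7

7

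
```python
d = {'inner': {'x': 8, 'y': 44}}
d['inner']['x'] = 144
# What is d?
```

After line 1: d = {'inner': {'x': 8, 'y': 44}}
After line 2 (inner x overwritten): d = {'inner': {'x': 144, 'y': 44}}

{'inner': {'x': 144, 'y': 44}}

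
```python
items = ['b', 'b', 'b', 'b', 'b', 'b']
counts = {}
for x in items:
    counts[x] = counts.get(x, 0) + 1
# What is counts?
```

Initial: counts = {}, items = ['b', 'b', 'b', 'b', 'b', 'b']
See 'b': counts = {'b': 1}
See 'b': counts = {'b': 2}
See 'b': counts = {'b': 3}
See 'b': counts = {'b': 4}
See 'b': counts = {'b': 5}
See 'b': counts = {'b': 6}

{'b': 6}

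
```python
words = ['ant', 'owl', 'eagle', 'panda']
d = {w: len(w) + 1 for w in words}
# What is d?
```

{'ant': 4, 'owl': 4, 'eagle': 6, 'panda': 6}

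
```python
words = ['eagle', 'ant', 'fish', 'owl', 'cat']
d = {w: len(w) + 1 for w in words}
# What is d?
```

{'eagle': 6, 'ant': 4, 'fish': 5, 'owl': 4, 'cat': 4}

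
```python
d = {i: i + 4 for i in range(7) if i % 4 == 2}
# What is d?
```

{2: 6, 6: 10}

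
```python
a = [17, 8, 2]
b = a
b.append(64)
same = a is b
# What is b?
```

After line 1: a = [17, 8, 2]
After line 2 (b = a is an alias, same object): a = [17, 8, 2], b = [17, 8, 2]
After line 3 (b.append mutates the shared list): a = [17, 8, 2, 64], b = [17, 8, 2, 64]
After line 4 (same = a is b; same object -> True): same = True

[17, 8, 2, 64]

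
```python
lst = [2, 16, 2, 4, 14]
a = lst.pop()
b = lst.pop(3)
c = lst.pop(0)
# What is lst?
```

After line 1: lst = [2, 16, 2, 4, 14]
After line 2 (pop() -> a = 14): lst = [2, 16, 2, 4]
After line 3 (pop(3) -> b = 4): lst = [2, 16, 2]
After line 4 (pop(0) -> c = 2): lst = [16, 2]

[16, 2]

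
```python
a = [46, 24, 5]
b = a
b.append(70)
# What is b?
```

After line 1: a = [46, 24, 5]
After line 2 (b = a is an alias, same object): a = [46, 24, 5], b = [46, 24, 5]
After line 3 (b.append mutates the shared list): a = [46, 24, 5, 70], b = [46, 24, 5, 70]

[46, 24, 5, 70]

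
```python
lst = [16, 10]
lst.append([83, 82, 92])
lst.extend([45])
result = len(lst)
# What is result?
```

After line 1: lst = [16, 10]
After line 2 (append adds [83, 82, 92] as single element): lst = [16, 10, [83, 82, 92]]
After line 3 (extend unpacks [45], adds 45): lst = [16, 10, [83, 82, 92], 45]
After line 4: result = len(lst) = 4

4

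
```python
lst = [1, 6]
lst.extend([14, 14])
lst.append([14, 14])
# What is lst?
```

After line 1: lst = [1, 6]
After line 2 (extend unpacks [14, 14]): lst = [1, 6, 14, 14]
After line 3 (append adds [14, 14] as single element): lst = [1, 6, 14, 14, [14, 14]]

[1, 6, 14, 14, [14, 14]]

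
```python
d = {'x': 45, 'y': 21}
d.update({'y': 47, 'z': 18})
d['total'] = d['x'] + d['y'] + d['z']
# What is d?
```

After line 1: d = {'x': 45, 'y': 21}
After line 2 (y overwritten, z added): d = {'x': 45, 'y': 47, 'z': 18}
After line 3 (total = 45 + 47 + 18 = 110): d = {'x': 45, 'y': 47, 'z': 18, 'total': 110}

{'x': 45, 'y': 47, 'z': 18, 'total': 110}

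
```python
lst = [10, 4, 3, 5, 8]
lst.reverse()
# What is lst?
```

[8, 5, 3, 4, 10]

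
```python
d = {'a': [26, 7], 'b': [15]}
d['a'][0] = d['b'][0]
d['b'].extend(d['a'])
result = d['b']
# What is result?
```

After line 1: d = {'a': [26, 7], 'b': [15]}
After line 2 (a[0] = b[0] = 15): d = {'a': [15, 7], 'b': [15]}
After line 3 (b.extend(a) appends [15, 7]): d = {'a': [15, 7], 'b': [15, 15, 7]}
After line 4: result = d['b'] = [15, 15, 7]

[15, 15, 7]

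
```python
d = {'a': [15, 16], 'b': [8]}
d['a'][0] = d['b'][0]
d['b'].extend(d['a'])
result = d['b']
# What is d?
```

After line 1: d = {'a': [15, 16], 'b': [8]}
After line 2 (a[0] = b[0] = 8): d = {'a': [8, 16], 'b': [8]}
After line 3 (b.extend(a) appends [8, 16]): d = {'a': [8, 16], 'b': [8, 8, 16]}
After line 4: result = d['b'] = [8, 8, 16]

{'a': [8, 16], 'b': [8, 8, 16]}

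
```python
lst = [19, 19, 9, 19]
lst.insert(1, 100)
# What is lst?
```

[19, 100, 19, 9, 19]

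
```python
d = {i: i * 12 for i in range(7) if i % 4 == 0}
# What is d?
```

{0: 0, 4: 48}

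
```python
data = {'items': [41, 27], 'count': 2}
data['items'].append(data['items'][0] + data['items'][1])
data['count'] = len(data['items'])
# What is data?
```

After line 1: data = {'items': [41, 27], 'count': 2}
After line 2 (append 41 + 27 = 68): data = {'items': [41, 27, 68], 'count': 2}
After line 3 (count = len(items) = 3): data = {'items': [41, 27, 68], 'count': 3}

{'items': [41, 27, 68], 'count': 3}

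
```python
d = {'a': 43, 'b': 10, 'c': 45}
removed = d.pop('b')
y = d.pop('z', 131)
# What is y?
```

After line 1: d = {'a': 43, 'b': 10, 'c': 45}
After line 2 (pop 'b' returns 10): d = {'a': 43, 'c': 45}, removed = 10
After line 3 (pop 'z' missing, returns default 131): d = {'a': 43, 'c': 45}, y = 131

131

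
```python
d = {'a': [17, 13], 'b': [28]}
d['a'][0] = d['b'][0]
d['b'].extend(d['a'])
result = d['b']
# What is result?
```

After line 1: d = {'a': [17, 13], 'b': [28]}
After line 2 (a[0] = b[0] = 28): d = {'a': [28, 13], 'b': [28]}
After line 3 (b.extend(a) appends [28, 13]): d = {'a': [28, 13], 'b': [28, 28, 13]}
After line 4: result = d['b'] = [28, 28, 13]

[28, 28, 13]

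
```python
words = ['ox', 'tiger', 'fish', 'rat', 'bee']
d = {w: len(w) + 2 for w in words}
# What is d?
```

{'ox': 4, 'tiger': 7, 'fish': 6, 'rat': 5, 'bee': 5}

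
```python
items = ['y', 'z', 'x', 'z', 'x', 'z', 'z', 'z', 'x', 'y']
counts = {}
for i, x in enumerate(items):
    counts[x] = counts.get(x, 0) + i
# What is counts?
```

Initial: counts = {}, items = ['y', 'z', 'x', 'z', 'x', 'z', 'z', 'z', 'x', 'y']
i=0, x='y': counts = {'y': 0}
i=1, x='z': counts = {'y': 0, 'z': 1}
i=2, x='x': counts = {'y': 0, 'z': 1, 'x': 2}
i=3, x='z': counts = {'y': 0, 'z': 4, 'x': 2}
i=4, x='x': counts = {'y': 0, 'z': 4, 'x': 6}
i=5, x='z': counts = {'y': 0, 'z': 9, 'x': 6}
i=6, x='z': counts = {'y': 0, 'z': 15, 'x': 6}
i=7, x='z': counts = {'y': 0, 'z': 22, 'x': 6}
i=8, x='x': counts = {'y': 0, 'z': 22, 'x': 14}
i=9, x='y': counts = {'y': 9, 'z': 22, 'x': 14}

{'y': 9, 'z': 22, 'x': 14}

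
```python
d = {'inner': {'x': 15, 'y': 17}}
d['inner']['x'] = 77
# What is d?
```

After line 1: d = {'inner': {'x': 15, 'y': 17}}
After line 2 (inner x overwritten): d = {'inner': {'x': 77, 'y': 17}}

{'inner': {'x': 77, 'y': 17}}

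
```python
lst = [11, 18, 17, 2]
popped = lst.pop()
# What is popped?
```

2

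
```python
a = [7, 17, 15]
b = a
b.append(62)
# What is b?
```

After line 1: a = [7, 17, 15]
After line 2 (b = a is an alias, same object): a = [7, 17, 15], b = [7, 17, 15]
After line 3 (b.append mutates the shared list): a = [7, 17, 15, 62], b = [7, 17, 15, 62]

[7, 17, 15, 62]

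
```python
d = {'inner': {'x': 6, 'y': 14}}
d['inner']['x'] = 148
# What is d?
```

After line 1: d = {'inner': {'x': 6, 'y': 14}}
After line 2 (inner x overwritten): d = {'inner': {'x': 148, 'y': 14}}

{'inner': {'x': 148, 'y': 14}}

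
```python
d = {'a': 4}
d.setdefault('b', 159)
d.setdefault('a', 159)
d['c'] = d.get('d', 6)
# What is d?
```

After line 1: d = {'a': 4}
After line 2 (setdefault adds 'b'=159): d = {'a': 4, 'b': 159}
After line 3 (setdefault 'a' no-op, already exists): d = {'a': 4, 'b': 159}
After line 4 (get('d', 6) returns default since 'd' not in d): d = {'a': 4, 'b': 159, 'c': 6}

{'a': 4, 'b': 159, 'c': 6}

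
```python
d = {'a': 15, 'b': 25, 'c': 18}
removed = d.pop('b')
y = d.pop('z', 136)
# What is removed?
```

After line 1: d = {'a': 15, 'b': 25, 'c': 18}
After line 2 (pop 'b' returns 25): d = {'a': 15, 'c': 18}, removed = 25
After line 3 (pop 'z' missing, returns default 136): d = {'a': 15, 'c': 18}, y = 136

25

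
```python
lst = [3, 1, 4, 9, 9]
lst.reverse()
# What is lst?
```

[9, 9, 4, 1, 3]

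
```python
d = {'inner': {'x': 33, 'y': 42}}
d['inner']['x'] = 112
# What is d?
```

After line 1: d = {'inner': {'x': 33, 'y': 42}}
After line 2 (inner x overwritten): d = {'inner': {'x': 112, 'y': 42}}

{'inner': {'x': 112, 'y': 42}}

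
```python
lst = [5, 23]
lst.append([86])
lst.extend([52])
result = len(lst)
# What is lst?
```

After line 1: lst = [5, 23]
After line 2 (append adds [86] as single element): lst = [5, 23, [86]]
After line 3 (extend unpacks [52], adds 52): lst = [5, 23, [86], 52]
After line 4: result = len(lst) = 4

[5, 23, [86], 52]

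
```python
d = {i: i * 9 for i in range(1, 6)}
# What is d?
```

{1: 9, 2: 18, 3: 27, 4: 36, 5: 45}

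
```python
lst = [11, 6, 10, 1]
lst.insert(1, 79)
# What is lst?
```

[11, 79, 6, 10, 1]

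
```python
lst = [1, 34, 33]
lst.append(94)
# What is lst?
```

[1, 34, 33, 94]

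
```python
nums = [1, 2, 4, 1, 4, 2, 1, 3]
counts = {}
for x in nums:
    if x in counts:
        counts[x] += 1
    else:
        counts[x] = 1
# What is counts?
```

Initial: counts = {}, nums = [1, 2, 4, 1, 4, 2, 1, 3]
See 1: counts = {1: 1}
See 2: counts = {1: 1, 2: 1}
See 4: counts = {1: 1, 2: 1, 4: 1}
See 1: counts = {1: 2, 2: 1, 4: 1}
See 4: counts = {1: 2, 2: 1, 4: 2}
See 2: counts = {1: 2, 2: 2, 4: 2}
See 1: counts = {1: 3, 2: 2, 4: 2}
See 3: counts = {1: 3, 2: 2, 4: 2, 3: 1}

{1: 3, 2: 2, 4: 2, 3: 1}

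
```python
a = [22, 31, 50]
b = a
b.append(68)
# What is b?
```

After line 1: a = [22, 31, 50]
After line 2 (b = a is an alias, same object): a = [22, 31, 50], b = [22, 31, 50]
After line 3 (b.append mutates the shared list): a = [22, 31, 50, 68], b = [22, 31, 50, 68]

[22, 31, 50, 68]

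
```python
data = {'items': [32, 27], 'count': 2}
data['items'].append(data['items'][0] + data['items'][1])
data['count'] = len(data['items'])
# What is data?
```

After line 1: data = {'items': [32, 27], 'count': 2}
After line 2 (append 32 + 27 = 59): data = {'items': [32, 27, 59], 'count': 2}
After line 3 (count = len(items) = 3): data = {'items': [32, 27, 59], 'count': 3}

{'items': [32, 27, 59], 'count': 3}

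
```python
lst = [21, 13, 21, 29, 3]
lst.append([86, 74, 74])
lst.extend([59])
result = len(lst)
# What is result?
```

After line 1: lst = [21, 13, 21, 29, 3]
After line 2 (append adds [86, 74, 74] as single element): lst = [21, 13, 21, 29, 3, [86, 74, 74]]
After line 3 (extend unpacks [59], adds 59): lst = [21, 13, 21, 29, 3, [86, 74, 74], 59]
After line 4: result = len(lst) = 7

7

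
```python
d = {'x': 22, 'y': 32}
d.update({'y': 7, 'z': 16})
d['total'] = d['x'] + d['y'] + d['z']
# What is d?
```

After line 1: d = {'x': 22, 'y': 32}
After line 2 (y overwritten, z added): d = {'x': 22, 'y': 7, 'z': 16}
After line 3 (total = 22 + 7 + 16 = 45): d = {'x': 22, 'y': 7, 'z': 16, 'total': 45}

{'x': 22, 'y': 7, 'z': 16, 'total': 45}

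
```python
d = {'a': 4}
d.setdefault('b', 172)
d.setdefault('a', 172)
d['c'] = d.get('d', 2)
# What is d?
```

After line 1: d = {'a': 4}
After line 2 (setdefault adds 'b'=172): d = {'a': 4, 'b': 172}
After line 3 (setdefault 'a' no-op, already exists): d = {'a': 4, 'b': 172}
After line 4 (get('d', 2) returns default since 'd' not in d): d = {'a': 4, 'b': 172, 'c': 2}

{'a': 4, 'b': 172, 'c': 2}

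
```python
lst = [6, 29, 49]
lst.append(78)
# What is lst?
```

[6, 29, 49, 78]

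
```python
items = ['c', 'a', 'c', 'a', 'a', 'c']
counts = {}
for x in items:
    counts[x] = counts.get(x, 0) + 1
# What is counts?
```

Initial: counts = {}, items = ['c', 'a', 'c', 'a', 'a', 'c']
See 'c': counts = {'c': 1}
See 'a': counts = {'c': 1, 'a': 1}
See 'c': counts = {'c': 2, 'a': 1}
See 'a': counts = {'c': 2, 'a': 2}
See 'a': counts = {'c': 2, 'a': 3}
See 'c': counts = {'c': 3, 'a': 3}

{'c': 3, 'a': 3}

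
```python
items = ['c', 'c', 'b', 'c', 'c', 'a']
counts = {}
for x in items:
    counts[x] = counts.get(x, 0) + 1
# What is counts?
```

Initial: counts = {}, items = ['c', 'c', 'b', 'c', 'c', 'a']
See 'c': counts = {'c': 1}
See 'c': counts = {'c': 2}
See 'b': counts = {'c': 2, 'b': 1}
See 'c': counts = {'c': 3, 'b': 1}
See 'c': counts = {'c': 4, 'b': 1}
See 'a': counts = {'c': 4, 'b': 1, 'a': 1}

{'c': 4, 'b': 1, 'a': 1}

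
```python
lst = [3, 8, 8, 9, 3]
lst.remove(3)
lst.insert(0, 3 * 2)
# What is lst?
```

After line 1: lst = [3, 8, 8, 9, 3]
After line 2 (remove first 3): lst = [8, 8, 9, 3]
After line 3 (insert 6 at index 0): lst = [6, 8, 8, 9, 3]

[6, 8, 8, 9, 3]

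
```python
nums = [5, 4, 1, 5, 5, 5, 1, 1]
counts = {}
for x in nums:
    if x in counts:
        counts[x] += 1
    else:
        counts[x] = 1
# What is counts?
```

Initial: counts = {}, nums = [5, 4, 1, 5, 5, 5, 1, 1]
See 5: counts = {5: 1}
See 4: counts = {5: 1, 4: 1}
See 1: counts = {5: 1, 4: 1, 1: 1}
See 5: counts = {5: 2, 4: 1, 1: 1}
See 5: counts = {5: 3, 4: 1, 1: 1}
See 5: counts = {5: 4, 4: 1, 1: 1}
See 1: counts = {5: 4, 4: 1, 1: 2}
See 1: counts = {5: 4, 4: 1, 1: 3}

{5: 4, 4: 1, 1: 3}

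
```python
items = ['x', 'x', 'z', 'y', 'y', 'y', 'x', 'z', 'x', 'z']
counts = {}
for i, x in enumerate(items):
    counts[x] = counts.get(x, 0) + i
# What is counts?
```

Initial: counts = {}, items = ['x', 'x', 'z', 'y', 'y', 'y', 'x', 'z', 'x', 'z']
i=0, x='x': counts = {'x': 0}
i=1, x='x': counts = {'x': 1}
i=2, x='z': counts = {'x': 1, 'z': 2}
i=3, x='y': counts = {'x': 1, 'z': 2, 'y': 3}
i=4, x='y': counts = {'x': 1, 'z': 2, 'y': 7}
i=5, x='y': counts = {'x': 1, 'z': 2, 'y': 12}
i=6, x='x': counts = {'x': 7, 'z': 2, 'y': 12}
i=7, x='z': counts = {'x': 7, 'z': 9, 'y': 12}
i=8, x='x': counts = {'x': 15, 'z': 9, 'y': 12}
i=9, x='z': counts = {'x': 15, 'z': 18, 'y': 12}

{'x': 15, 'z': 18, 'y': 12}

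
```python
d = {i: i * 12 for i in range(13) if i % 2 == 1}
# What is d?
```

{1: 12, 3: 36, 5: 60, 7: 84, 9: 108, 11: 132}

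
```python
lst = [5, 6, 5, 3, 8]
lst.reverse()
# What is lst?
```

[8, 3, 5, 6, 5]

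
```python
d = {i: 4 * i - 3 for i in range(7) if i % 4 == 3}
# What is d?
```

{3: 9}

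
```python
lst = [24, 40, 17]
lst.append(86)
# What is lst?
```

[24, 40, 17, 86]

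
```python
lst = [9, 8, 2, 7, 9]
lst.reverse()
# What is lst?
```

[9, 7, 2, 8, 9]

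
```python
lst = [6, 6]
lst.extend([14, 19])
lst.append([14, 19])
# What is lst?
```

After line 1: lst = [6, 6]
After line 2 (extend unpacks [14, 19]): lst = [6, 6, 14, 19]
After line 3 (append adds [14, 19] as single element): lst = [6, 6, 14, 19, [14, 19]]

[6, 6, 14, 19, [14, 19]]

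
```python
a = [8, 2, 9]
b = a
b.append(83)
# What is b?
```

After line 1: a = [8, 2, 9]
After line 2 (b = a is an alias, same object): a = [8, 2, 9], b = [8, 2, 9]
After line 3 (b.append mutates the shared list): a = [8, 2, 9, 83], b = [8, 2, 9, 83]

[8, 2, 9, 83]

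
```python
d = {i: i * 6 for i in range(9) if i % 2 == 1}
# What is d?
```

{1: 6, 3: 18, 5: 30, 7: 42}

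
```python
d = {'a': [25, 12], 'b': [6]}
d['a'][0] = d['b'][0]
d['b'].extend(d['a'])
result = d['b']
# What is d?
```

After line 1: d = {'a': [25, 12], 'b': [6]}
After line 2 (a[0] = b[0] = 6): d = {'a': [6, 12], 'b': [6]}
After line 3 (b.extend(a) appends [6, 12]): d = {'a': [6, 12], 'b': [6, 6, 12]}
After line 4: result = d['b'] = [6, 6, 12]

{'a': [6, 12], 'b': [6, 6, 12]}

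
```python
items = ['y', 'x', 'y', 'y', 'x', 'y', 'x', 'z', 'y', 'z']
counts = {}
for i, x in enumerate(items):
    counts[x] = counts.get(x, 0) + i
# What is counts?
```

Initial: counts = {}, items = ['y', 'x', 'y', 'y', 'x', 'y', 'x', 'z', 'y', 'z']
i=0, x='y': counts = {'y': 0}
i=1, x='x': counts = {'y': 0, 'x': 1}
i=2, x='y': counts = {'y': 2, 'x': 1}
i=3, x='y': counts = {'y': 5, 'x': 1}
i=4, x='x': counts = {'y': 5, 'x': 5}
i=5, x='y': counts = {'y': 10, 'x': 5}
i=6, x='x': counts = {'y': 10, 'x': 11}
i=7, x='z': counts = {'y': 10, 'x': 11, 'z': 7}
i=8, x='y': counts = {'y': 18, 'x': 11, 'z': 7}
i=9, x='z': counts = {'y': 18, 'x': 11, 'z': 16}

{'y': 18, 'x': 11, 'z': 16}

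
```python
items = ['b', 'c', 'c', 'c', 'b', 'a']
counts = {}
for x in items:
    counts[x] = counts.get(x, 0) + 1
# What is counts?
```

Initial: counts = {}, items = ['b', 'c', 'c', 'c', 'b', 'a']
See 'b': counts = {'b': 1}
See 'c': counts = {'b': 1, 'c': 1}
See 'c': counts = {'b': 1, 'c': 2}
See 'c': counts = {'b': 1, 'c': 3}
See 'b': counts = {'b': 2, 'c': 3}
See 'a': counts = {'b': 2, 'c': 3, 'a': 1}

{'b': 2, 'c': 3, 'a': 1}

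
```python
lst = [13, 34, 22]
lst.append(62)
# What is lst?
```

[13, 34, 22, 62]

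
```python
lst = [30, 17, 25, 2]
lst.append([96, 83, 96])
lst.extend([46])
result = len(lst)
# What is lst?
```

After line 1: lst = [30, 17, 25, 2]
After line 2 (append adds [96, 83, 96] as single element): lst = [30, 17, 25, 2, [96, 83, 96]]
After line 3 (extend unpacks [46], adds 46): lst = [30, 17, 25, 2, [96, 83, 96], 46]
After line 4: result = len(lst) = 6

[30, 17, 25, 2, [96, 83, 96], 46]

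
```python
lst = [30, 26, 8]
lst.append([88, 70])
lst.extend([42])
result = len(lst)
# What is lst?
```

After line 1: lst = [30, 26, 8]
After line 2 (append adds [88, 70] as single element): lst = [30, 26, 8, [88, 70]]
After line 3 (extend unpacks [42], adds 42): lst = [30, 26, 8, [88, 70], 42]
After line 4: result = len(lst) = 5

[30, 26, 8, [88, 70], 42]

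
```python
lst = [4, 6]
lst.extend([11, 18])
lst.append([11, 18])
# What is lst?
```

After line 1: lst = [4, 6]
After line 2 (extend unpacks [11, 18]): lst = [4, 6, 11, 18]
After line 3 (append adds [11, 18] as single element): lst = [4, 6, 11, 18, [11, 18]]

[4, 6, 11, 18, [11, 18]]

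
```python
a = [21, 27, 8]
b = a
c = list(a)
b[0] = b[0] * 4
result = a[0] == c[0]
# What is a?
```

After line 1: a = [21, 27, 8]
After line 2 (b = a, alias): a = [21, 27, 8], b = [21, 27, 8]
After line 3 (c = list(a) is a copy, new object): c = [21, 27, 8]
After line 4 (b[0] = 21 * 4 = 84; mutates shared a/b): a = b = [84, 27, 8], c = [21, 27, 8]
After line 5 (a[0] = 84, c[0] = 21; result = False)

[84, 27, 8]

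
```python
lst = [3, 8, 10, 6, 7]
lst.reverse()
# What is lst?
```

[7, 6, 10, 8, 3]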